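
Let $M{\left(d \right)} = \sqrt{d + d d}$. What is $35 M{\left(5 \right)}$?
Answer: $35 \sqrt{30} \approx 191.7$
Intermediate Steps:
$M{\left(d \right)} = \sqrt{d + d^{2}}$
$35 M{\left(5 \right)} = 35 \sqrt{5 \left(1 + 5\right)} = 35 \sqrt{5 \cdot 6} = 35 \sqrt{30}$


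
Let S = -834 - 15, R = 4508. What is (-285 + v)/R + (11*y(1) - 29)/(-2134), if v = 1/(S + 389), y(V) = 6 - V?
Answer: -166842607/2212616560 ≈ -0.075405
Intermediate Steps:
S = -849
v = -1/460 (v = 1/(-849 + 389) = 1/(-460) = -1/460 ≈ -0.0021739)
(-285 + v)/R + (11*y(1) - 29)/(-2134) = (-285 - 1/460)/4508 + (11*(6 - 1*1) - 29)/(-2134) = -131101/460*1/4508 + (11*(6 - 1) - 29)*(-1/2134) = -131101/2073680 + (11*5 - 29)*(-1/2134) = -131101/2073680 + (55 - 29)*(-1/2134) = -131101/2073680 + 26*(-1/2134) = -131101/2073680 - 13/1067 = -166842607/2212616560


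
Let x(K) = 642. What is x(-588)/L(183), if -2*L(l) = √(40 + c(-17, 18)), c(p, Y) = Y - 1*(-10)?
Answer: -642*√17/17 ≈ -155.71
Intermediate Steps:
c(p, Y) = 10 + Y (c(p, Y) = Y + 10 = 10 + Y)
L(l) = -√17 (L(l) = -√(40 + (10 + 18))/2 = -√(40 + 28)/2 = -√17)
x(-588)/L(183) = 642/((-√17)) = 642*(-√17/17) = -642*√17/17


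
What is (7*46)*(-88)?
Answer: -28336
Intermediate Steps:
(7*46)*(-88) = 322*(-88) = -28336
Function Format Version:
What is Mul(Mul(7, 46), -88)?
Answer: -28336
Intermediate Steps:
Mul(Mul(7, 46), -88) = Mul(322, -88) = -28336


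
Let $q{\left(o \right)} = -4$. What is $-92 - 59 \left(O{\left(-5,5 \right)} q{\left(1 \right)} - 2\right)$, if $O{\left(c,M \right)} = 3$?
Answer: $734$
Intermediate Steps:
$-92 - 59 \left(O{\left(-5,5 \right)} q{\left(1 \right)} - 2\right) = -92 - 59 \left(3 \left(-4\right) - 2\right) = -92 - 59 \left(-12 - 2\right) = -92 - -826 = -92 + 826 = 734$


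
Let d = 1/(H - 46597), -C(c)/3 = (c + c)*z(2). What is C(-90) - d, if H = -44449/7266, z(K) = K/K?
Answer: 182853862806/338618251 ≈ 540.00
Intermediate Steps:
z(K) = 1
H = -44449/7266 (H = -44449*1/7266 = -44449/7266 ≈ -6.1174)
C(c) = -6*c (C(c) = -3*(c + c) = -3*2*c = -6*c)
d = -7266/338618251 (d = 1/(-44449/7266 - 46597) = 1/(-338618251/7266) = -7266/338618251 ≈ -2.1458e-5)
C(-90) - d = -6*(-90) - 1*(-7266/338618251) = 540 + 7266/338618251 = 182853862806/338618251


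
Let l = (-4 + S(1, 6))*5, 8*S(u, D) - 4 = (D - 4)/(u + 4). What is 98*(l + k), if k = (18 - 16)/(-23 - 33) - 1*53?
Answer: -6888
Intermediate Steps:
S(u, D) = ½ + (-4 + D)/(8*(4 + u)) (S(u, D) = ½ + ((D - 4)/(u + 4))/8 = ½ + ((-4 + D)/(4 + u))/8 = ½ + (-4 + D)/(8*(4 + u)))
k = -1485/28 (k = 2/(-56) - 53 = 2*(-1/56) - 53 = -1/28 - 53 = -1485/28 ≈ -53.036)
l = -69/4 (l = (-4 + (12 + 6 + 4*1)/(8*(4 + 1)))*5 = (-4 + (⅛)*(12 + 6 + 4)/5)*5 = (-4 + (⅛)*(⅕)*22)*5 = (-4 + 11/20)*5 = -69/20*5 = -69/4 ≈ -17.250)
98*(l + k) = 98*(-69/4 - 1485/28) = 98*(-492/7) = -6888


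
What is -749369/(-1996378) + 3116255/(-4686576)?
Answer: -1354624076923/4678088610864 ≈ -0.28957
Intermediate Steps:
-749369/(-1996378) + 3116255/(-4686576) = -749369*(-1/1996378) + 3116255*(-1/4686576) = 749369/1996378 - 3116255/4686576 = -1354624076923/4678088610864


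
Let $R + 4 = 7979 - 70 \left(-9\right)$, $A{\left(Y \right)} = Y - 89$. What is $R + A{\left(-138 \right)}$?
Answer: $8378$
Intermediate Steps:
$A{\left(Y \right)} = -89 + Y$ ($A{\left(Y \right)} = Y - 89 = -89 + Y$)
$R = 8605$ ($R = -4 + \left(7979 - 70 \left(-9\right)\right) = -4 + \left(7979 - -630\right) = -4 + \left(7979 + 630\right) = -4 + 8609 = 8605$)
$R + A{\left(-138 \right)} = 8605 - 227 = 8378$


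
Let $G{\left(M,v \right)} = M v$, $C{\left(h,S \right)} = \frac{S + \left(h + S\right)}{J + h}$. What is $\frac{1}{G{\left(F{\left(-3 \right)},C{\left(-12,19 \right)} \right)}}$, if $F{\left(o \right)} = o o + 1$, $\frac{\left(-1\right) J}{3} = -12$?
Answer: $\frac{6}{65} \approx 0.092308$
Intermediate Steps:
$J = 36$ ($J = \left(-3\right) \left(-12\right) = 36$)
$F{\left(o \right)} = 1 + o^{2}$ ($F{\left(o \right)} = o^{2} + 1 = 1 + o^{2}$)
$C{\left(h,S \right)} = \frac{h + 2 S}{36 + h}$ ($C{\left(h,S \right)} = \frac{S + \left(h + S\right)}{36 + h} = \frac{S + \left(S + h\right)}{36 + h} = \frac{h + 2 S}{36 + h}$)
$\frac{1}{G{\left(F{\left(-3 \right)},C{\left(-12,19 \right)} \right)}} = \frac{1}{\left(1 + \left(-3\right)^{2}\right) \frac{-12 + 2 \cdot 19}{36 - 12}} = \frac{1}{\left(1 + 9\right) \frac{-12 + 38}{24}} = \frac{1}{10 \cdot \frac{1}{24} \cdot 26} = \frac{1}{10 \cdot \frac{13}{12}} = \frac{1}{\frac{65}{6}} = \frac{6}{65}$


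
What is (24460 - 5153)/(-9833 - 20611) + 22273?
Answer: 15768835/708 ≈ 22272.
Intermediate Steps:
(24460 - 5153)/(-9833 - 20611) + 22273 = 19307/(-30444) + 22273 = 19307*(-1/30444) + 22273 = -449/708 + 22273 = 15768835/708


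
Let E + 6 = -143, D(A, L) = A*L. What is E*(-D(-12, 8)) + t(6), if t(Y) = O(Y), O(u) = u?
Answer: -14298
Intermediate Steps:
t(Y) = Y
E = -149 (E = -6 - 143 = -149)
E*(-D(-12, 8)) + t(6) = -(-149)*(-12*8) + 6 = -(-149)*(-96) + 6 = -149*96 + 6 = -14304 + 6 = -14298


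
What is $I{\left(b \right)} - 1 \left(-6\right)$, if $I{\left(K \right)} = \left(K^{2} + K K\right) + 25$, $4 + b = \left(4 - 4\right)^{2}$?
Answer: $63$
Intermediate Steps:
$b = -4$ ($b = -4 + \left(4 - 4\right)^{2} = -4 + 0^{2} = -4 + 0 = -4$)
$I{\left(K \right)} = 25 + 2 K^{2}$ ($I{\left(K \right)} = \left(K^{2} + K^{2}\right) + 25 = 2 K^{2} + 25 = 25 + 2 K^{2}$)
$I{\left(b \right)} - 1 \left(-6\right) = \left(25 + 2 \left(-4\right)^{2}\right) - 1 \left(-6\right) = \left(25 + 2 \cdot 16\right) - -6 = \left(25 + 32\right) + 6 = 57 + 6 = 63$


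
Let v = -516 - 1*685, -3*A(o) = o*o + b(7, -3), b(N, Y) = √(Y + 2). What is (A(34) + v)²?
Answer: (4759 + I)²/9 ≈ 2.5165e+6 + 1057.6*I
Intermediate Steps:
b(N, Y) = √(2 + Y)
A(o) = -I/3 - o²/3 (A(o) = -(o*o + √(2 - 3))/3 = -(o² + √(-1))/3 = -(o² + I)/3 = -(I + o²)/3 = -I/3 - o²/3)
v = -1201 (v = -516 - 685 = -1201)
(A(34) + v)² = ((-I/3 - ⅓*34²) - 1201)² = ((-I/3 - ⅓*1156) - 1201)² = ((-I/3 - 1156/3) - 1201)² = ((-1156/3 - I/3) - 1201)² = (-4759/3 - I/3)²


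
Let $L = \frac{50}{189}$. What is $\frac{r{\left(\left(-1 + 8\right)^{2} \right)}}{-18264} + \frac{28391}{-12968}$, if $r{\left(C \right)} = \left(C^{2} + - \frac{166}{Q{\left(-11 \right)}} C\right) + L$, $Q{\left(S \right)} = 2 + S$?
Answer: $- \frac{6631454965}{2797761708} \approx -2.3703$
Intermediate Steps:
$L = \frac{50}{189}$ ($L = 50 \cdot \frac{1}{189} = \frac{50}{189} \approx 0.26455$)
$r{\left(C \right)} = \frac{50}{189} + C^{2} + \frac{166 C}{9}$ ($r{\left(C \right)} = \left(C^{2} + - \frac{166}{2 - 11} C\right) + \frac{50}{189} = \left(C^{2} + - \frac{166}{-9} C\right) + \frac{50}{189} = \left(C^{2} + \left(-166\right) \left(- \frac{1}{9}\right) C\right) + \frac{50}{189} = \left(C^{2} + \frac{166 C}{9}\right) + \frac{50}{189} = \frac{50}{189} + C^{2} + \frac{166 C}{9}$)
$\frac{r{\left(\left(-1 + 8\right)^{2} \right)}}{-18264} + \frac{28391}{-12968} = \frac{\frac{50}{189} + \left(\left(-1 + 8\right)^{2}\right)^{2} + \frac{166 \left(-1 + 8\right)^{2}}{9}}{-18264} + \frac{28391}{-12968} = \left(\frac{50}{189} + \left(7^{2}\right)^{2} + \frac{166 \cdot 7^{2}}{9}\right) \left(- \frac{1}{18264}\right) + 28391 \left(- \frac{1}{12968}\right) = \left(\frac{50}{189} + 49^{2} + \frac{166}{9} \cdot 49\right) \left(- \frac{1}{18264}\right) - \frac{28391}{12968} = \left(\frac{50}{189} + 2401 + \frac{8134}{9}\right) \left(- \frac{1}{18264}\right) - \frac{28391}{12968} = \frac{624653}{189} \left(- \frac{1}{18264}\right) - \frac{28391}{12968} = - \frac{624653}{3451896} - \frac{28391}{12968} = - \frac{6631454965}{2797761708}$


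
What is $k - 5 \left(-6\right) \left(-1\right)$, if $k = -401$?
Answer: $-431$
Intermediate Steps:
$k - 5 \left(-6\right) \left(-1\right) = -401 - 5 \left(-6\right) \left(-1\right) = -401 - \left(-30\right) \left(-1\right) = -401 - 30 = -431$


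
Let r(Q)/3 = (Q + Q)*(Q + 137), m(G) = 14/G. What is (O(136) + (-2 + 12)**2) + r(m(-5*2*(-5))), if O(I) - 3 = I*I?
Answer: 11768519/625 ≈ 18830.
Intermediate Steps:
O(I) = 3 + I**2 (O(I) = 3 + I*I = 3 + I**2)
r(Q) = 6*Q*(137 + Q) (r(Q) = 3*((Q + Q)*(Q + 137)) = 3*((2*Q)*(137 + Q)) = 3*(2*Q*(137 + Q)) = 6*Q*(137 + Q))
(O(136) + (-2 + 12)**2) + r(m(-5*2*(-5))) = ((3 + 136**2) + (-2 + 12)**2) + 6*(14/((-5*2*(-5))))*(137 + 14/((-5*2*(-5)))) = ((3 + 18496) + 10**2) + 6*(14/((-10*(-5))))*(137 + 14/((-10*(-5)))) = (18499 + 100) + 6*(14/50)*(137 + 14/50) = 18599 + 6*(14*(1/50))*(137 + 14*(1/50)) = 18599 + 6*(7/25)*(137 + 7/25) = 18599 + 6*(7/25)*(3432/25) = 18599 + 144144/625 = 11768519/625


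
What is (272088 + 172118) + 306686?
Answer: 750892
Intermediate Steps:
(272088 + 172118) + 306686 = 444206 + 306686 = 750892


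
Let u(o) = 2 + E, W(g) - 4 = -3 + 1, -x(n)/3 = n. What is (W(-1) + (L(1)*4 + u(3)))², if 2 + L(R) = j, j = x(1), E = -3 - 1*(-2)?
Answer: 289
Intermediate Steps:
E = -1 (E = -3 + 2 = -1)
x(n) = -3*n
j = -3 (j = -3*1 = -3)
L(R) = -5 (L(R) = -2 - 3 = -5)
W(g) = 2 (W(g) = 4 + (-3 + 1) = 4 - 2 = 2)
u(o) = 1 (u(o) = 2 - 1 = 1)
(W(-1) + (L(1)*4 + u(3)))² = (2 + (-5*4 + 1))² = (2 + (-20 + 1))² = (2 - 19)² = (-17)² = 289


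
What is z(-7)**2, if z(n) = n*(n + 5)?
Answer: 196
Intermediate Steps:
z(n) = n*(5 + n)
z(-7)**2 = (-7*(5 - 7))**2 = (-7*(-2))**2 = 14**2 = 196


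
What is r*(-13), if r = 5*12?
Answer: -780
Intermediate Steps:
r = 60
r*(-13) = 60*(-13) = -780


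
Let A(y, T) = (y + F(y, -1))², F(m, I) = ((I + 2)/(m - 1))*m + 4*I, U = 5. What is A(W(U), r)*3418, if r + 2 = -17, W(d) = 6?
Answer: 875008/25 ≈ 35000.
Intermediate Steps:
r = -19 (r = -2 - 17 = -19)
F(m, I) = 4*I + m*(2 + I)/(-1 + m) (F(m, I) = ((2 + I)/(-1 + m))*m + 4*I = m*(2 + I)/(-1 + m) + 4*I = 4*I + m*(2 + I)/(-1 + m))
A(y, T) = (y + (4 - 3*y)/(-1 + y))² (A(y, T) = (y + (-4*(-1) + 2*y + 5*(-1)*y)/(-1 + y))² = (y + (4 + 2*y - 5*y)/(-1 + y))² = (y + (4 - 3*y)/(-1 + y))²)
A(W(U), r)*3418 = ((4 + 6² - 4*6)²/(-1 + 6)²)*3418 = ((4 + 36 - 24)²/5²)*3418 = ((1/25)*16²)*3418 = ((1/25)*256)*3418 = (256/25)*3418 = 875008/25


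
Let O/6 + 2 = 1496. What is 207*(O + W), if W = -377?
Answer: 1777509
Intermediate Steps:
O = 8964 (O = -12 + 6*1496 = -12 + 8976 = 8964)
207*(O + W) = 207*(8964 - 377) = 207*8587 = 1777509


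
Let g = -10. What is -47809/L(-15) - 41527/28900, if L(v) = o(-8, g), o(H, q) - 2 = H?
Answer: 690715469/86700 ≈ 7966.7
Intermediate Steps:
o(H, q) = 2 + H
L(v) = -6 (L(v) = 2 - 8 = -6)
-47809/L(-15) - 41527/28900 = -47809/(-6) - 41527/28900 = -47809*(-⅙) - 41527*1/28900 = 47809/6 - 41527/28900 = 690715469/86700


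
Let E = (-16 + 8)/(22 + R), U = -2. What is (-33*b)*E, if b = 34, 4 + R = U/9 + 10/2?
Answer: 80784/205 ≈ 394.07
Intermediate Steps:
R = 7/9 (R = -4 + (-2/9 + 10/2) = -4 + (-2*1/9 + 10*(1/2)) = -4 + (-2/9 + 5) = -4 + 43/9 = 7/9 ≈ 0.77778)
E = -72/205 (E = (-16 + 8)/(22 + 7/9) = -8/205/9 = -8*9/205 = -72/205 ≈ -0.35122)
(-33*b)*E = -33*34*(-72/205) = -1122*(-72/205) = 80784/205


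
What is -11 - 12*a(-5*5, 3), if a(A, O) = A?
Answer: 289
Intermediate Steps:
-11 - 12*a(-5*5, 3) = -11 - (-60)*5 = -11 - 12*(-25) = -11 + 300 = 289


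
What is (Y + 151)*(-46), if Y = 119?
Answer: -12420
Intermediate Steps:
(Y + 151)*(-46) = (119 + 151)*(-46) = 270*(-46) = -12420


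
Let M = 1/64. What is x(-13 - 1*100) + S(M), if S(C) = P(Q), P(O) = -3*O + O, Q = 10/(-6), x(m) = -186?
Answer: -548/3 ≈ -182.67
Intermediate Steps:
Q = -5/3 (Q = 10*(-⅙) = -5/3 ≈ -1.6667)
M = 1/64 ≈ 0.015625
P(O) = -2*O
S(C) = 10/3 (S(C) = -2*(-5/3) = 10/3)
x(-13 - 1*100) + S(M) = -186 + 10/3 = -548/3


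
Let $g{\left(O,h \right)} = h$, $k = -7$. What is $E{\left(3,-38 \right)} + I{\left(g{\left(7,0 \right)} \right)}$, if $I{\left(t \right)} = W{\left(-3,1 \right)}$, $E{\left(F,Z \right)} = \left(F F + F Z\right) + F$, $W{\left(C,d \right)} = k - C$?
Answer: $-106$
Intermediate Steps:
$W{\left(C,d \right)} = -7 - C$
$E{\left(F,Z \right)} = F + F^{2} + F Z$ ($E{\left(F,Z \right)} = \left(F^{2} + F Z\right) + F = F + F^{2} + F Z$)
$I{\left(t \right)} = -4$ ($I{\left(t \right)} = -7 - -3 = -7 + 3 = -4$)
$E{\left(3,-38 \right)} + I{\left(g{\left(7,0 \right)} \right)} = 3 \left(1 + 3 - 38\right) - 4 = 3 \left(-34\right) - 4 = -102 - 4 = -106$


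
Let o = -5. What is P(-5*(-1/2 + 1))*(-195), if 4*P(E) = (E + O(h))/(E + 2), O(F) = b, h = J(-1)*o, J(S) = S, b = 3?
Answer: 195/4 ≈ 48.750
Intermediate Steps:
h = 5 (h = -1*(-5) = 5)
O(F) = 3
P(E) = (3 + E)/(4*(2 + E)) (P(E) = ((E + 3)/(E + 2))/4 = ((3 + E)/(2 + E))/4 = (3 + E)/(4*(2 + E)))
P(-5*(-1/2 + 1))*(-195) = ((3 - 5*(-1/2 + 1))/(4*(2 - 5*(-1/2 + 1))))*(-195) = ((3 - 5*1/2)/(4*(2 - 5*1/2)))*(-195) = ((3 - 5/2)/(4*(2 - 5/2)))*(-195) = ((1/4)*(1/2)/(-1/2))*(-195) = ((1/4)*(-2)*(1/2))*(-195) = -1/4*(-195) = 195/4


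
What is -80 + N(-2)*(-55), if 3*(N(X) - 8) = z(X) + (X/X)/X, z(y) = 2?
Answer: -1095/2 ≈ -547.50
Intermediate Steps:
N(X) = 26/3 + 1/(3*X) (N(X) = 8 + (2 + (X/X)/X)/3 = 8 + (2 + 1/X)/3 = 8 + (2/3 + 1/(3*X)) = 26/3 + 1/(3*X))
-80 + N(-2)*(-55) = -80 + ((1/3)*(1 + 26*(-2))/(-2))*(-55) = -80 + ((1/3)*(-1/2)*(1 - 52))*(-55) = -80 + ((1/3)*(-1/2)*(-51))*(-55) = -80 + (17/2)*(-55) = -80 - 935/2 = -1095/2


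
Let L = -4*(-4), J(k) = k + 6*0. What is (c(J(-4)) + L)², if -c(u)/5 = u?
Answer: 1296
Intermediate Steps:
J(k) = k (J(k) = k + 0 = k)
c(u) = -5*u
L = 16
(c(J(-4)) + L)² = (-5*(-4) + 16)² = (20 + 16)² = 36² = 1296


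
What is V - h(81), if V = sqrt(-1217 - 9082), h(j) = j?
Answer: -81 + I*sqrt(10299) ≈ -81.0 + 101.48*I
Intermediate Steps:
V = I*sqrt(10299) (V = sqrt(-10299) = I*sqrt(10299) ≈ 101.48*I)
V - h(81) = I*sqrt(10299) - 1*81 = I*sqrt(10299) - 81 = -81 + I*sqrt(10299)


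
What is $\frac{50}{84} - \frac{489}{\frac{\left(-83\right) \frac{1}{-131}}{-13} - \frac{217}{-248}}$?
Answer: $- \frac{279528287}{472794} \approx -591.23$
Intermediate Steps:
$\frac{50}{84} - \frac{489}{\frac{\left(-83\right) \frac{1}{-131}}{-13} - \frac{217}{-248}} = 50 \cdot \frac{1}{84} - \frac{489}{\left(-83\right) \left(- \frac{1}{131}\right) \left(- \frac{1}{13}\right) - - \frac{7}{8}} = \frac{25}{42} - \frac{489}{\frac{83}{131} \left(- \frac{1}{13}\right) + \frac{7}{8}} = \frac{25}{42} - \frac{489}{- \frac{83}{1703} + \frac{7}{8}} = \frac{25}{42} - \frac{489}{\frac{11257}{13624}} = \frac{25}{42} - \frac{6662136}{11257} = - \frac{279528287}{472794}$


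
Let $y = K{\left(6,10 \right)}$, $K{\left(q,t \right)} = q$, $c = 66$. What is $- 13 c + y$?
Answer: $-852$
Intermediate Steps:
$y = 6$
$- 13 c + y = \left(-13\right) 66 + 6 = -858 + 6 = -852$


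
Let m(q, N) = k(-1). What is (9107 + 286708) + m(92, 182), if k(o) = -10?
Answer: 295805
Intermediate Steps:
m(q, N) = -10
(9107 + 286708) + m(92, 182) = (9107 + 286708) - 10 = 295815 - 10 = 295805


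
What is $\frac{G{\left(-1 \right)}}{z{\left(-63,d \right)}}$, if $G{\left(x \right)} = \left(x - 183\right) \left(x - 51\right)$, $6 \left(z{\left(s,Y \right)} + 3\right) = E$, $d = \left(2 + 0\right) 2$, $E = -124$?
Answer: $- \frac{28704}{71} \approx -404.28$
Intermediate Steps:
$d = 4$ ($d = 2 \cdot 2 = 4$)
$z{\left(s,Y \right)} = - \frac{71}{3}$ ($z{\left(s,Y \right)} = -3 + \frac{1}{6} \left(-124\right) = -3 - \frac{62}{3} = - \frac{71}{3}$)
$G{\left(x \right)} = \left(-183 + x\right) \left(-51 + x\right)$
$\frac{G{\left(-1 \right)}}{z{\left(-63,d \right)}} = \frac{9333 + \left(-1\right)^{2} - -234}{- \frac{71}{3}} = \left(9333 + 1 + 234\right) \left(- \frac{3}{71}\right) = 9568 \left(- \frac{3}{71}\right) = - \frac{28704}{71}$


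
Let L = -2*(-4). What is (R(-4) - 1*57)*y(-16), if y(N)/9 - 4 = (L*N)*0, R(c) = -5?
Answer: -2232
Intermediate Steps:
L = 8
y(N) = 36 (y(N) = 36 + 9*((8*N)*0) = 36 + 9*0 = 36 + 0 = 36)
(R(-4) - 1*57)*y(-16) = (-5 - 1*57)*36 = (-5 - 57)*36 = -62*36 = -2232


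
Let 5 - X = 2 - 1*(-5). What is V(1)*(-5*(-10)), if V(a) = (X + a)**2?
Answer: 50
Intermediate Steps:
X = -2 (X = 5 - (2 - 1*(-5)) = 5 - (2 + 5) = 5 - 1*7 = 5 - 7 = -2)
V(a) = (-2 + a)**2
V(1)*(-5*(-10)) = (-2 + 1)**2*(-5*(-10)) = (-1)**2*50 = 1*50 = 50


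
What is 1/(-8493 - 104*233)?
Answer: -1/32725 ≈ -3.0558e-5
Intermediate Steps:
1/(-8493 - 104*233) = 1/(-8493 - 24232) = 1/(-32725) = -1/32725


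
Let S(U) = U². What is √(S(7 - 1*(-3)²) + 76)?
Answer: 4*√5 ≈ 8.9443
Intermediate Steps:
√(S(7 - 1*(-3)²) + 76) = √((7 - 1*(-3)²)² + 76) = √((7 - 1*9)² + 76) = √((7 - 9)² + 76) = √((-2)² + 76) = √(4 + 76) = √80 = 4*√5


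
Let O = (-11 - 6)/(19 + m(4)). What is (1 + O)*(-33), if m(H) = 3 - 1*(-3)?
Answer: -264/25 ≈ -10.560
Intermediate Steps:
m(H) = 6 (m(H) = 3 + 3 = 6)
O = -17/25 (O = (-11 - 6)/(19 + 6) = -17/25 ≈ -0.68000)
(1 + O)*(-33) = (1 - 17/25)*(-33) = (8/25)*(-33) = -264/25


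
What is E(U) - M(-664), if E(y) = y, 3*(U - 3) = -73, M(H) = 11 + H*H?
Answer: -1322785/3 ≈ -4.4093e+5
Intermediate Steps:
M(H) = 11 + H²
U = -64/3 (U = 3 + (⅓)*(-73) = 3 - 73/3 = -64/3 ≈ -21.333)
E(U) - M(-664) = -64/3 - (11 + (-664)²) = -64/3 - (11 + 440896) = -64/3 - 1*440907 = -64/3 - 440907 = -1322785/3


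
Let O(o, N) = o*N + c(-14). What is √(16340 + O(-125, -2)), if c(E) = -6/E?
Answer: √812931/7 ≈ 128.80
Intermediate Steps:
O(o, N) = 3/7 + N*o (O(o, N) = o*N - 6/(-14) = N*o - 6*(-1/14) = N*o + 3/7 = 3/7 + N*o)
√(16340 + O(-125, -2)) = √(16340 + (3/7 - 2*(-125))) = √(16340 + (3/7 + 250)) = √(16340 + 1753/7) = √(116133/7) = √812931/7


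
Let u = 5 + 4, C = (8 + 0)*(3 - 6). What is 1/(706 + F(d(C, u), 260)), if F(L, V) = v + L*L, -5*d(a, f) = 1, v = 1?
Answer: 25/17676 ≈ 0.0014143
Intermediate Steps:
C = -24 (C = 8*(-3) = -24)
u = 9
d(a, f) = -⅕ (d(a, f) = -⅕*1 = -⅕)
F(L, V) = 1 + L² (F(L, V) = 1 + L*L = 1 + L²)
1/(706 + F(d(C, u), 260)) = 1/(706 + (1 + (-⅕)²)) = 1/(706 + (1 + 1/25)) = 1/(706 + 26/25) = 1/(17676/25) = 25/17676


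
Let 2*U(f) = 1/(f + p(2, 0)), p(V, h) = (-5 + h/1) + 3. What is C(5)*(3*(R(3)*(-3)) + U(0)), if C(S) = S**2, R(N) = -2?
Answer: 1775/4 ≈ 443.75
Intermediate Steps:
p(V, h) = -2 + h (p(V, h) = (-5 + h*1) + 3 = (-5 + h) + 3 = -2 + h)
U(f) = 1/(2*(-2 + f)) (U(f) = 1/(2*(f + (-2 + 0))) = 1/(2*(f - 2)) = 1/(2*(-2 + f)))
C(5)*(3*(R(3)*(-3)) + U(0)) = 5**2*(3*(-2*(-3)) + 1/(2*(-2 + 0))) = 25*(3*6 + (1/2)/(-2)) = 25*(18 + (1/2)*(-1/2)) = 25*(18 - 1/4) = 25*(71/4) = 1775/4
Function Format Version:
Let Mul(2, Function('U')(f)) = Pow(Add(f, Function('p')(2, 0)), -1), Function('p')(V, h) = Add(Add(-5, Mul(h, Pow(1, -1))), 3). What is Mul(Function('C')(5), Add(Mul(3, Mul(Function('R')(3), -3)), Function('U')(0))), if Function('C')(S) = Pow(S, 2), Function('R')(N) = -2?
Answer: Rational(1775, 4) ≈ 443.75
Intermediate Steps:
Function('p')(V, h) = Add(-2, h) (Function('p')(V, h) = Add(Add(-5, Mul(h, 1)), 3) = Add(Add(-5, h), 3) = Add(-2, h))
Function('U')(f) = Mul(Rational(1, 2), Pow(Add(-2, f), -1)) (Function('U')(f) = Mul(Rational(1, 2), Pow(Add(f, Add(-2, 0)), -1)) = Mul(Rational(1, 2), Pow(Add(f, -2), -1)) = Mul(Rational(1, 2), Pow(Add(-2, f), -1)))
Mul(Function('C')(5), Add(Mul(3, Mul(Function('R')(3), -3)), Function('U')(0))) = Mul(Pow(5, 2), Add(Mul(3, Mul(-2, -3)), Mul(Rational(1, 2), Pow(Add(-2, 0), -1)))) = Mul(25, Add(Mul(3, 6), Mul(Rational(1, 2), Pow(-2, -1)))) = Mul(25, Add(18, Mul(Rational(1, 2), Rational(-1, 2)))) = Mul(25, Add(18, Rational(-1, 4))) = Mul(25, Rational(71, 4)) = Rational(1775, 4)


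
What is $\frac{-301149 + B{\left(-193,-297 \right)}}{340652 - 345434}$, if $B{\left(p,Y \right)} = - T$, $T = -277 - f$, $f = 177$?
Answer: $\frac{300695}{4782} \approx 62.881$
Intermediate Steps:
$T = -454$ ($T = -277 - 177 = -454$)
$B{\left(p,Y \right)} = 454$ ($B{\left(p,Y \right)} = \left(-1\right) \left(-454\right) = 454$)
$\frac{-301149 + B{\left(-193,-297 \right)}}{340652 - 345434} = \frac{-301149 + 454}{340652 - 345434} = - \frac{300695}{-4782} = \left(-300695\right) \left(- \frac{1}{4782}\right) = \frac{300695}{4782}$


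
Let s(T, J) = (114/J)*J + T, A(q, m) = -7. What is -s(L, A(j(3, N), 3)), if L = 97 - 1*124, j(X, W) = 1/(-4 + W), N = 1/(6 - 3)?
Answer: -87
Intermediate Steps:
N = ⅓ (N = 1/3 = ⅓ ≈ 0.33333)
L = -27 (L = 97 - 124 = -27)
s(T, J) = 114 + T
-s(L, A(j(3, N), 3)) = -(114 - 27) = -1*87 = -87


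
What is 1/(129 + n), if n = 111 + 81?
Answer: 1/321 ≈ 0.0031153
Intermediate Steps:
n = 192
1/(129 + n) = 1/(129 + 192) = 1/321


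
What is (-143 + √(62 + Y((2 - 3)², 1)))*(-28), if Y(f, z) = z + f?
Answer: 3780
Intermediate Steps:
Y(f, z) = f + z
(-143 + √(62 + Y((2 - 3)², 1)))*(-28) = (-143 + √(62 + ((2 - 3)² + 1)))*(-28) = (-143 + √(62 + ((-1)² + 1)))*(-28) = (-143 + √(62 + (1 + 1)))*(-28) = (-143 + √(62 + 2))*(-28) = (-143 + √64)*(-28) = (-143 + 8)*(-28) = -135*(-28) = 3780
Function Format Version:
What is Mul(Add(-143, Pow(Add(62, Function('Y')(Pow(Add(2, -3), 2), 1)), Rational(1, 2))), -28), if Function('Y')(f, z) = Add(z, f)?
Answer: 3780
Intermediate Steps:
Function('Y')(f, z) = Add(f, z)
Mul(Add(-143, Pow(Add(62, Function('Y')(Pow(Add(2, -3), 2), 1)), Rational(1, 2))), -28) = Mul(Add(-143, Pow(Add(62, Add(Pow(Add(2, -3), 2), 1)), Rational(1, 2))), -28) = Mul(Add(-143, Pow(Add(62, Add(Pow(-1, 2), 1)), Rational(1, 2))), -28) = Mul(Add(-143, Pow(Add(62, Add(1, 1)), Rational(1, 2))), -28) = Mul(Add(-143, Pow(Add(62, 2), Rational(1, 2))), -28) = Mul(Add(-143, Pow(64, Rational(1, 2))), -28) = Mul(Add(-143, 8), -28) = Mul(-135, -28) = 3780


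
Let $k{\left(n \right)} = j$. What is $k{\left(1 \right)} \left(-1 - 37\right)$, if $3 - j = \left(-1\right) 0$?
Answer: $-114$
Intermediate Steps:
$j = 3$ ($j = 3 - \left(-1\right) 0 = 3 - 0 = 3 + 0 = 3$)
$k{\left(n \right)} = 3$
$k{\left(1 \right)} \left(-1 - 37\right) = 3 \left(-1 - 37\right) = 3 \left(-38\right) = -114$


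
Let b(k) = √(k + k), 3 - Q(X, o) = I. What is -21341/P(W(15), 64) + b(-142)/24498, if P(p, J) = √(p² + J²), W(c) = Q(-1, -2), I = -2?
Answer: -21341*√4121/4121 + I*√71/12249 ≈ -332.44 + 0.0006879*I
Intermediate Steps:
Q(X, o) = 5 (Q(X, o) = 3 - 1*(-2) = 3 + 2 = 5)
b(k) = √2*√k (b(k) = √(2*k) = √2*√k)
W(c) = 5
P(p, J) = √(J² + p²)
-21341/P(W(15), 64) + b(-142)/24498 = -21341/√(64² + 5²) + (√2*√(-142))/24498 = -21341/√(4096 + 25) + (√2*(I*√142))*(1/24498) = -21341*√4121/4121 + (2*I*√71)*(1/24498) = -21341*√4121/4121 + I*√71/12249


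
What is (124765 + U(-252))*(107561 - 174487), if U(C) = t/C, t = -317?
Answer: -1052113428911/126 ≈ -8.3501e+9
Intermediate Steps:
U(C) = -317/C
(124765 + U(-252))*(107561 - 174487) = (124765 - 317/(-252))*(107561 - 174487) = (124765 - 317*(-1/252))*(-66926) = (124765 + 317/252)*(-66926) = (31441097/252)*(-66926) = -1052113428911/126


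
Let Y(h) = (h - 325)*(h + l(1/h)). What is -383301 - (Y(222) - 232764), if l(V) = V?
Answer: -28342859/222 ≈ -1.2767e+5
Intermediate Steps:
Y(h) = (-325 + h)*(h + 1/h) (Y(h) = (h - 325)*(h + 1/h) = (-325 + h)*(h + 1/h))
-383301 - (Y(222) - 232764) = -383301 - ((1 + 222² - 325*222 - 325/222) - 232764) = -383301 - ((1 + 49284 - 72150 - 325*1/222) - 232764) = -383301 - ((1 + 49284 - 72150 - 325/222) - 232764) = -383301 - (-5076355/222 - 232764) = -383301 - 1*(-56749963/222) = -383301 + 56749963/222 = -28342859/222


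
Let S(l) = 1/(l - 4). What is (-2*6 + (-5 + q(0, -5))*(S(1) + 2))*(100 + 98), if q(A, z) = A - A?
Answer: -4026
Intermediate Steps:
S(l) = 1/(-4 + l)
q(A, z) = 0
(-2*6 + (-5 + q(0, -5))*(S(1) + 2))*(100 + 98) = (-2*6 + (-5 + 0)*(1/(-4 + 1) + 2))*(100 + 98) = (-12 - 5*(1/(-3) + 2))*198 = (-12 - 5*(-⅓ + 2))*198 = (-12 - 5*5/3)*198 = (-12 - 25/3)*198 = -61/3*198 = -4026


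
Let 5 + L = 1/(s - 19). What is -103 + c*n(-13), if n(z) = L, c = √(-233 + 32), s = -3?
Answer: -103 - 111*I*√201/22 ≈ -103.0 - 71.532*I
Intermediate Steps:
c = I*√201 (c = √(-201) = I*√201 ≈ 14.177*I)
L = -111/22 (L = -5 + 1/(-3 - 19) = -5 + 1/(-22) = -5 - 1/22 = -111/22 ≈ -5.0455)
n(z) = -111/22
-103 + c*n(-13) = -103 + (I*√201)*(-111/22) = -103 - 111*I*√201/22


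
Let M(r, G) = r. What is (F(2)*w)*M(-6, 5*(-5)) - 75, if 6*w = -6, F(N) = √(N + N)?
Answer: -63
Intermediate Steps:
F(N) = √2*√N (F(N) = √(2*N) = √2*√N)
w = -1 (w = (⅙)*(-6) = -1)
(F(2)*w)*M(-6, 5*(-5)) - 75 = ((√2*√2)*(-1))*(-6) - 75 = (2*(-1))*(-6) - 75 = -2*(-6) - 75 = 12 - 75 = -63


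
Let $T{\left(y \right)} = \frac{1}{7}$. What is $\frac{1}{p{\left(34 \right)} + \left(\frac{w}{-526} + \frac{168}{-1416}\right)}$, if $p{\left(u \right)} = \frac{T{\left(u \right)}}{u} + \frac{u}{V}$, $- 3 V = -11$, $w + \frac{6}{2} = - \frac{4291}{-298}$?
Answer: $\frac{12105804788}{110606055311} \approx 0.10945$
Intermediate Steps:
$T{\left(y \right)} = \frac{1}{7}$
$w = \frac{3397}{298}$ ($w = -3 - \frac{4291}{-298} = -3 - - \frac{4291}{298} = -3 + \frac{4291}{298} = \frac{3397}{298} \approx 11.399$)
$V = \frac{11}{3}$ ($V = \left(- \frac{1}{3}\right) \left(-11\right) = \frac{11}{3} \approx 3.6667$)
$p{\left(u \right)} = \frac{1}{7 u} + \frac{3 u}{11}$ ($p{\left(u \right)} = \frac{1}{7 u} + \frac{u}{\frac{11}{3}} = \frac{1}{7 u} + u \frac{3}{11} = \frac{1}{7 u} + \frac{3 u}{11}$)
$\frac{1}{p{\left(34 \right)} + \left(\frac{w}{-526} + \frac{168}{-1416}\right)} = \frac{1}{\frac{11 + 21 \cdot 34^{2}}{77 \cdot 34} + \left(\frac{3397}{298 \left(-526\right)} + \frac{168}{-1416}\right)} = \frac{1}{\frac{1}{77} \cdot \frac{1}{34} \left(11 + 21 \cdot 1156\right) + \left(\frac{3397}{298} \left(- \frac{1}{526}\right) + 168 \left(- \frac{1}{1416}\right)\right)} = \frac{1}{\frac{1}{77} \cdot \frac{1}{34} \left(11 + 24276\right) - \frac{1297659}{9248132}} = \frac{1}{\frac{1}{77} \cdot \frac{1}{34} \cdot 24287 - \frac{1297659}{9248132}} = \frac{1}{\frac{24287}{2618} - \frac{1297659}{9248132}} = \frac{1}{\frac{110606055311}{12105804788}} = \frac{12105804788}{110606055311}$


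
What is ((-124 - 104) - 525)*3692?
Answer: -2780076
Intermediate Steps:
((-124 - 104) - 525)*3692 = (-228 - 525)*3692 = -753*3692 = -2780076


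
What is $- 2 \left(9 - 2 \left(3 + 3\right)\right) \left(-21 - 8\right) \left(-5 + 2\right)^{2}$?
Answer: $-1566$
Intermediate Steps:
$- 2 \left(9 - 2 \left(3 + 3\right)\right) \left(-21 - 8\right) \left(-5 + 2\right)^{2} = - 2 \left(9 - 12\right) \left(-29\right) \left(-3\right)^{2} = - 2 \left(9 - 12\right) \left(-29\right) 9 = - 2 \left(\left(-3\right) \left(-29\right)\right) 9 = \left(-2\right) 87 \cdot 9 = \left(-174\right) 9 = -1566$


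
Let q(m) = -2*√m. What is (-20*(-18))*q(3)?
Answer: -720*√3 ≈ -1247.1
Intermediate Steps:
(-20*(-18))*q(3) = (-20*(-18))*(-2*√3) = 360*(-2*√3) = -720*√3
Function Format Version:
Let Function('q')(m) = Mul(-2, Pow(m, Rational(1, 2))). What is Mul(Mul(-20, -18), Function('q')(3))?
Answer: Mul(-720, Pow(3, Rational(1, 2))) ≈ -1247.1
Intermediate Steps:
Mul(Mul(-20, -18), Function('q')(3)) = Mul(Mul(-20, -18), Mul(-2, Pow(3, Rational(1, 2)))) = Mul(360, Mul(-2, Pow(3, Rational(1, 2)))) = Mul(-720, Pow(3, Rational(1, 2)))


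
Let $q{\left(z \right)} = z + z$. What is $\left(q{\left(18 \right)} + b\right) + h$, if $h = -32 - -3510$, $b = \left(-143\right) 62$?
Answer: $-5352$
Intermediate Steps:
$b = -8866$
$q{\left(z \right)} = 2 z$
$h = 3478$ ($h = -32 + 3510 = 3478$)
$\left(q{\left(18 \right)} + b\right) + h = \left(2 \cdot 18 - 8866\right) + 3478 = \left(36 - 8866\right) + 3478 = -8830 + 3478 = -5352$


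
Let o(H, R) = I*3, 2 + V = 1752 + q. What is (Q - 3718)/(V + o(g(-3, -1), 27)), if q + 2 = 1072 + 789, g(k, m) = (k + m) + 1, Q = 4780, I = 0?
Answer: 118/401 ≈ 0.29426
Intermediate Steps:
g(k, m) = 1 + k + m
q = 1859 (q = -2 + (1072 + 789) = -2 + 1861 = 1859)
V = 3609 (V = -2 + (1752 + 1859) = -2 + 3611 = 3609)
o(H, R) = 0 (o(H, R) = 0*3 = 0)
(Q - 3718)/(V + o(g(-3, -1), 27)) = (4780 - 3718)/(3609 + 0) = 1062/3609 = 1062*(1/3609) = 118/401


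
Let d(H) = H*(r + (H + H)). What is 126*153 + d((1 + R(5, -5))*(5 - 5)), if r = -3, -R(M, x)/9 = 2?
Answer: 19278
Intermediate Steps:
R(M, x) = -18 (R(M, x) = -9*2 = -18)
d(H) = H*(-3 + 2*H) (d(H) = H*(-3 + (H + H)) = H*(-3 + 2*H))
126*153 + d((1 + R(5, -5))*(5 - 5)) = 126*153 + ((1 - 18)*(5 - 5))*(-3 + 2*((1 - 18)*(5 - 5))) = 19278 + (-17*0)*(-3 + 2*(-17*0)) = 19278 + 0*(-3 + 2*0) = 19278 + 0*(-3 + 0) = 19278 + 0*(-3) = 19278 + 0 = 19278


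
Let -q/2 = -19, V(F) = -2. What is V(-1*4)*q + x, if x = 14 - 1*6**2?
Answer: -98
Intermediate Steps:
q = 38 (q = -2*(-19) = 38)
x = -22 (x = 14 - 1*36 = 14 - 36 = -22)
V(-1*4)*q + x = -2*38 - 22 = -76 - 22 = -98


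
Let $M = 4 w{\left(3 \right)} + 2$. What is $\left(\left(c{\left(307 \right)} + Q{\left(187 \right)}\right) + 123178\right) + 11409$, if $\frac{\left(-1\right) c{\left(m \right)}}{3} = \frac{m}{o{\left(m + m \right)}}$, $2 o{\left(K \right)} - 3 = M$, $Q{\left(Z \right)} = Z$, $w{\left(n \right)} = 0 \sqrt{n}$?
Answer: $\frac{672028}{5} \approx 1.3441 \cdot 10^{5}$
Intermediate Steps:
$w{\left(n \right)} = 0$
$M = 2$ ($M = 4 \cdot 0 + 2 = 0 + 2 = 2$)
$o{\left(K \right)} = \frac{5}{2}$ ($o{\left(K \right)} = \frac{3}{2} + \frac{1}{2} \cdot 2 = \frac{3}{2} + 1 = \frac{5}{2}$)
$c{\left(m \right)} = - \frac{6 m}{5}$ ($c{\left(m \right)} = - 3 \frac{m}{\frac{5}{2}} = - 3 m \frac{2}{5} = - 3 \frac{2 m}{5} = - \frac{6 m}{5}$)
$\left(\left(c{\left(307 \right)} + Q{\left(187 \right)}\right) + 123178\right) + 11409 = \left(\left(\left(- \frac{6}{5}\right) 307 + 187\right) + 123178\right) + 11409 = \left(\left(- \frac{1842}{5} + 187\right) + 123178\right) + 11409 = \left(- \frac{907}{5} + 123178\right) + 11409 = \frac{614983}{5} + 11409 = \frac{672028}{5}$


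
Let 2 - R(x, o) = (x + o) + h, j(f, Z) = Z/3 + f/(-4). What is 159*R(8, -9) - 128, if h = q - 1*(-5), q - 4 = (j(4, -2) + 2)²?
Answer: -3299/3 ≈ -1099.7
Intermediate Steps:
j(f, Z) = -f/4 + Z/3 (j(f, Z) = Z*(⅓) + f*(-¼) = Z/3 - f/4 = -f/4 + Z/3)
q = 37/9 (q = 4 + ((-¼*4 + (⅓)*(-2)) + 2)² = 4 + ((-1 - ⅔) + 2)² = 4 + (-5/3 + 2)² = 4 + (⅓)² = 4 + ⅑ = 37/9 ≈ 4.1111)
h = 82/9 (h = 37/9 - 1*(-5) = 37/9 + 5 = 82/9 ≈ 9.1111)
R(x, o) = -64/9 - o - x (R(x, o) = 2 - ((x + o) + 82/9) = 2 - ((o + x) + 82/9) = 2 - (82/9 + o + x) = 2 + (-82/9 - o - x) = -64/9 - o - x)
159*R(8, -9) - 128 = 159*(-64/9 - 1*(-9) - 1*8) - 128 = 159*(-64/9 + 9 - 8) - 128 = 159*(-55/9) - 128 = -2915/3 - 128 = -3299/3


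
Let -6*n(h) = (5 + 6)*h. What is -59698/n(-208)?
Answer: -89547/572 ≈ -156.55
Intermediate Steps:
n(h) = -11*h/6 (n(h) = -(5 + 6)*h/6 = -11*h/6)
-59698/n(-208) = -59698/((-11/6*(-208))) = -59698/1144/3 = -59698*3/1144 = -89547/572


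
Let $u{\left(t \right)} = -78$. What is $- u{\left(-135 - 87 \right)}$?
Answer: $78$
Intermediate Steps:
$- u{\left(-135 - 87 \right)} = \left(-1\right) \left(-78\right) = 78$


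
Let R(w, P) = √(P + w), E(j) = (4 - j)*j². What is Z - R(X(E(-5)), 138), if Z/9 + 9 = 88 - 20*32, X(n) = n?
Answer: -5049 - 11*√3 ≈ -5068.1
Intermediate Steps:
E(j) = j²*(4 - j)
Z = -5049 (Z = -81 + 9*(88 - 20*32) = -81 + 9*(88 - 640) = -81 + 9*(-552) = -81 - 4968 = -5049)
Z - R(X(E(-5)), 138) = -5049 - √(138 + (-5)²*(4 - 1*(-5))) = -5049 - √(138 + 25*(4 + 5)) = -5049 - √(138 + 25*9) = -5049 - √(138 + 225) = -5049 - √363 = -5049 - 11*√3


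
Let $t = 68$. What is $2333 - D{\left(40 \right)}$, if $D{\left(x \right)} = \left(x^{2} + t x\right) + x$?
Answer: $-2027$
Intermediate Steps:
$D{\left(x \right)} = x^{2} + 69 x$ ($D{\left(x \right)} = \left(x^{2} + 68 x\right) + x = x^{2} + 69 x$)
$2333 - D{\left(40 \right)} = 2333 - 40 \left(69 + 40\right) = 2333 - 40 \cdot 109 = 2333 - 4360 = -2027$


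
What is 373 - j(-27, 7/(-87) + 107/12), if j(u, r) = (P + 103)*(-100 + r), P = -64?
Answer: 455693/116 ≈ 3928.4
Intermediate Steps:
j(u, r) = -3900 + 39*r (j(u, r) = (-64 + 103)*(-100 + r) = 39*(-100 + r) = -3900 + 39*r)
373 - j(-27, 7/(-87) + 107/12) = 373 - (-3900 + 39*(7/(-87) + 107/12)) = 373 - (-3900 + 39*(7*(-1/87) + 107*(1/12))) = 373 - (-3900 + 39*(-7/87 + 107/12)) = 373 - (-3900 + 39*(1025/116)) = 373 - (-3900 + 39975/116) = 373 - 1*(-412425/116) = 373 + 412425/116 = 455693/116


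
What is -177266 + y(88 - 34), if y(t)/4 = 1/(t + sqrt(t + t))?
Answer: -2304457/13 - sqrt(3)/117 ≈ -1.7727e+5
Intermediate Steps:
y(t) = 4/(t + sqrt(2)*sqrt(t)) (y(t) = 4/(t + sqrt(t + t)) = 4/(t + sqrt(2*t)) = 4/(t + sqrt(2)*sqrt(t)))
-177266 + y(88 - 34) = -177266 + 4/((88 - 34) + sqrt(2)*sqrt(88 - 34)) = -177266 + 4/(54 + sqrt(2)*sqrt(54)) = -177266 + 4/(54 + sqrt(2)*(3*sqrt(6))) = -177266 + 4/(54 + 6*sqrt(3))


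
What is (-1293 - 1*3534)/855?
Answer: -1609/285 ≈ -5.6456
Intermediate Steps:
(-1293 - 1*3534)/855 = (-1293 - 3534)*(1/855) = -4827*1/855 = -1609/285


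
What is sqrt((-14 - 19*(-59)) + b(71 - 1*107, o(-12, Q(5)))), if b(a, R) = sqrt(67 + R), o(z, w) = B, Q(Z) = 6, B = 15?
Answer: sqrt(1107 + sqrt(82)) ≈ 33.407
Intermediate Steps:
o(z, w) = 15
sqrt((-14 - 19*(-59)) + b(71 - 1*107, o(-12, Q(5)))) = sqrt((-14 - 19*(-59)) + sqrt(67 + 15)) = sqrt((-14 + 1121) + sqrt(82)) = sqrt(1107 + sqrt(82))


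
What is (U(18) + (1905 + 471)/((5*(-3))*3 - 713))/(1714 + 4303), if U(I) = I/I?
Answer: -809/2280443 ≈ -0.00035476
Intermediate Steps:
U(I) = 1
(U(18) + (1905 + 471)/((5*(-3))*3 - 713))/(1714 + 4303) = (1 + (1905 + 471)/((5*(-3))*3 - 713))/(1714 + 4303) = (1 + 2376/(-15*3 - 713))/6017 = (1 + 2376/(-45 - 713))*(1/6017) = (1 + 2376/(-758))*(1/6017) = (1 + 2376*(-1/758))*(1/6017) = (1 - 1188/379)*(1/6017) = -809/379*1/6017 = -809/2280443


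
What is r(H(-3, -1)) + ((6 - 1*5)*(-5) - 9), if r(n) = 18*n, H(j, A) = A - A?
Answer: -14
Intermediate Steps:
H(j, A) = 0
r(H(-3, -1)) + ((6 - 1*5)*(-5) - 9) = 18*0 + ((6 - 1*5)*(-5) - 9) = 0 + ((6 - 5)*(-5) - 9) = 0 + (1*(-5) - 9) = 0 + (-5 - 9) = 0 - 14 = -14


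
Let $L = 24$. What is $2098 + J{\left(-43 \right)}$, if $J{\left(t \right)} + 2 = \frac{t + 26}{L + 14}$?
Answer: $\frac{79631}{38} \approx 2095.6$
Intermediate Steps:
$J{\left(t \right)} = - \frac{25}{19} + \frac{t}{38}$ ($J{\left(t \right)} = -2 + \frac{t + 26}{24 + 14} = -2 + \frac{26 + t}{38} = -2 + \left(26 + t\right) \frac{1}{38} = -2 + \left(\frac{13}{19} + \frac{t}{38}\right) = - \frac{25}{19} + \frac{t}{38}$)
$2098 + J{\left(-43 \right)} = 2098 + \left(- \frac{25}{19} + \frac{1}{38} \left(-43\right)\right) = 2098 - \frac{93}{38} = \frac{79631}{38}$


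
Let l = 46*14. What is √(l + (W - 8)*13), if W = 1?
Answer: √553 ≈ 23.516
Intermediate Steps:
l = 644
√(l + (W - 8)*13) = √(644 + (1 - 8)*13) = √(644 - 7*13) = √(644 - 91) = √553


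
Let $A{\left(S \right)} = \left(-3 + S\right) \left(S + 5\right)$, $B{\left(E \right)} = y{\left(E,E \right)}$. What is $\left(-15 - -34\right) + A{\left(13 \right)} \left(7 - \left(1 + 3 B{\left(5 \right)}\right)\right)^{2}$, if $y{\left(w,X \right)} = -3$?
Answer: $40519$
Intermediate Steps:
$B{\left(E \right)} = -3$
$A{\left(S \right)} = \left(-3 + S\right) \left(5 + S\right)$
$\left(-15 - -34\right) + A{\left(13 \right)} \left(7 - \left(1 + 3 B{\left(5 \right)}\right)\right)^{2} = \left(-15 - -34\right) + \left(-15 + 13^{2} + 2 \cdot 13\right) \left(7 - -8\right)^{2} = \left(-15 + 34\right) + \left(-15 + 169 + 26\right) \left(7 + \left(9 - 1\right)\right)^{2} = 19 + 180 \left(7 + 8\right)^{2} = 19 + 180 \cdot 15^{2} = 19 + 180 \cdot 225 = 19 + 40500 = 40519$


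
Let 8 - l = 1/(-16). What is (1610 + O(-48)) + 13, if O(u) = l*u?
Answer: 1236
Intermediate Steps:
l = 129/16 (l = 8 - 1/(-16) = 8 - 1*(-1/16) = 8 + 1/16 = 129/16 ≈ 8.0625)
O(u) = 129*u/16
(1610 + O(-48)) + 13 = (1610 + (129/16)*(-48)) + 13 = (1610 - 387) + 13 = 1223 + 13 = 1236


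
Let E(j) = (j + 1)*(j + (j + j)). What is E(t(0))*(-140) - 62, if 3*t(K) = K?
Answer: -62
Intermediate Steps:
t(K) = K/3
E(j) = 3*j*(1 + j) (E(j) = (1 + j)*(j + 2*j) = (1 + j)*(3*j) = 3*j*(1 + j))
E(t(0))*(-140) - 62 = (3*((⅓)*0)*(1 + (⅓)*0))*(-140) - 62 = (3*0*(1 + 0))*(-140) - 62 = (3*0*1)*(-140) - 62 = 0*(-140) - 62 = 0 - 62 = -62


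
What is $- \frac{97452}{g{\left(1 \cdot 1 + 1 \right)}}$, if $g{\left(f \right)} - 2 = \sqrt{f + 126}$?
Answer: $\frac{48726}{31} - \frac{194904 \sqrt{2}}{31} \approx -7319.7$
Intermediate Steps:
$g{\left(f \right)} = 2 + \sqrt{126 + f}$ ($g{\left(f \right)} = 2 + \sqrt{f + 126} = 2 + \sqrt{126 + f}$)
$- \frac{97452}{g{\left(1 \cdot 1 + 1 \right)}} = - \frac{97452}{2 + \sqrt{126 + \left(1 \cdot 1 + 1\right)}} = - \frac{97452}{2 + \sqrt{126 + \left(1 + 1\right)}} = - \frac{97452}{2 + \sqrt{126 + 2}} = - \frac{97452}{2 + \sqrt{128}} = - \frac{97452}{2 + 8 \sqrt{2}}$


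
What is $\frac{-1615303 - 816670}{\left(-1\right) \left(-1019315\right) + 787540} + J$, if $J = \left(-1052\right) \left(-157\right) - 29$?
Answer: $\frac{298372568452}{1806855} \approx 1.6513 \cdot 10^{5}$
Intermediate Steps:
$J = 165135$ ($J = 165164 - 29 = 165135$)
$\frac{-1615303 - 816670}{\left(-1\right) \left(-1019315\right) + 787540} + J = \frac{-1615303 - 816670}{\left(-1\right) \left(-1019315\right) + 787540} + 165135 = - \frac{2431973}{1019315 + 787540} + 165135 = - \frac{2431973}{1806855} + 165135 = \frac{298372568452}{1806855}$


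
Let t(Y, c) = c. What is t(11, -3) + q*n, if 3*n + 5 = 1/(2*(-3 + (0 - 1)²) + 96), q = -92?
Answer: 150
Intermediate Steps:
n = -153/92 (n = -5/3 + 1/(3*(2*(-3 + (0 - 1)²) + 96)) = -5/3 + 1/(3*(2*(-3 + (-1)²) + 96)) = -5/3 + 1/(3*(2*(-3 + 1) + 96)) = -5/3 + 1/(3*(2*(-2) + 96)) = -5/3 + 1/(3*(-4 + 96)) = -5/3 + (⅓)/92 = -5/3 + (⅓)*(1/92) = -5/3 + 1/276 = -153/92 ≈ -1.6630)
t(11, -3) + q*n = -3 - 92*(-153/92) = -3 + 153 = 150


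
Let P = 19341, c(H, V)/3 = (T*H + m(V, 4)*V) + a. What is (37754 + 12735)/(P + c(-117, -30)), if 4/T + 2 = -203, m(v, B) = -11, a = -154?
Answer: 10350245/4074549 ≈ 2.5402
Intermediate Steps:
T = -4/205 (T = 4/(-2 - 203) = 4/(-205) = 4*(-1/205) = -4/205 ≈ -0.019512)
c(H, V) = -462 - 33*V - 12*H/205 (c(H, V) = 3*((-4*H/205 - 11*V) - 154) = 3*((-11*V - 4*H/205) - 154) = 3*(-154 - 11*V - 4*H/205) = -462 - 33*V - 12*H/205)
(37754 + 12735)/(P + c(-117, -30)) = (37754 + 12735)/(19341 + (-462 - 33*(-30) - 12/205*(-117))) = 50489/(19341 + (-462 + 990 + 1404/205)) = 50489/(19341 + 109644/205) = 50489/(4074549/205) = 50489*(205/4074549) = 10350245/4074549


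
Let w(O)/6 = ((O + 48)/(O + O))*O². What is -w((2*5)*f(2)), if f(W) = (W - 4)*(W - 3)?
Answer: -4080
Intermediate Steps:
f(W) = (-4 + W)*(-3 + W)
w(O) = 3*O*(48 + O) (w(O) = 6*(((O + 48)/(O + O))*O²) = 6*(((48 + O)/((2*O)))*O²) = 6*(((48 + O)*(1/(2*O)))*O²) = 6*(((48 + O)/(2*O))*O²) = 6*(O*(48 + O)/2) = 3*O*(48 + O))
-w((2*5)*f(2)) = -3*(2*5)*(12 + 2² - 7*2)*(48 + (2*5)*(12 + 2² - 7*2)) = -3*10*(12 + 4 - 14)*(48 + 10*(12 + 4 - 14)) = -3*10*2*(48 + 10*2) = -3*20*(48 + 20) = -3*20*68 = -1*4080 = -4080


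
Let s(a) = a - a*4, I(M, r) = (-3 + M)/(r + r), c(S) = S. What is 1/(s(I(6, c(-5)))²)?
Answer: 100/81 ≈ 1.2346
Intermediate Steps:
I(M, r) = (-3 + M)/(2*r) (I(M, r) = (-3 + M)/((2*r)) = (-3 + M)*(1/(2*r)) = (-3 + M)/(2*r))
s(a) = -3*a (s(a) = a - 4*a = -3*a)
1/(s(I(6, c(-5)))²) = 1/((-3*(-3 + 6)/(2*(-5)))²) = 1/((-3*(-1)*3/(2*5))²) = 1/((-3*(-3/10))²) = 1/((9/10)²) = 1/(81/100) = 100/81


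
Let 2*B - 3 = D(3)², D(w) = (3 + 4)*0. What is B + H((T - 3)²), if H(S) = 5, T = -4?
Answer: 13/2 ≈ 6.5000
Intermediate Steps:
D(w) = 0 (D(w) = 7*0 = 0)
B = 3/2 (B = 3/2 + (½)*0² = 3/2 + (½)*0 = 3/2 + 0 = 3/2 ≈ 1.5000)
B + H((T - 3)²) = 3/2 + 5 = 13/2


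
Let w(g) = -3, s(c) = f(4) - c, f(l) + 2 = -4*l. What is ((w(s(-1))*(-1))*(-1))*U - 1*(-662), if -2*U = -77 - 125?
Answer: 359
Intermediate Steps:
f(l) = -2 - 4*l
s(c) = -18 - c (s(c) = (-2 - 4*4) - c = (-2 - 16) - c = -18 - c)
U = 101 (U = -(-77 - 125)/2 = -1/2*(-202) = 101)
((w(s(-1))*(-1))*(-1))*U - 1*(-662) = (-3*(-1)*(-1))*101 - 1*(-662) = (3*(-1))*101 + 662 = -3*101 + 662 = -303 + 662 = 359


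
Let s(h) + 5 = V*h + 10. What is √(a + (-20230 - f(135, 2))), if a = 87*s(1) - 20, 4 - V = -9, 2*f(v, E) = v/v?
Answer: I*√74738/2 ≈ 136.69*I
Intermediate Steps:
f(v, E) = ½ (f(v, E) = (v/v)/2 = (½)*1 = ½)
V = 13 (V = 4 - 1*(-9) = 4 + 9 = 13)
s(h) = 5 + 13*h (s(h) = -5 + (13*h + 10) = -5 + (10 + 13*h) = 5 + 13*h)
a = 1546 (a = 87*(5 + 13*1) - 20 = 87*(5 + 13) - 20 = 87*18 - 20 = 1566 - 20 = 1546)
√(a + (-20230 - f(135, 2))) = √(1546 + (-20230 - 1*½)) = √(1546 + (-20230 - ½)) = √(1546 - 40461/2) = √(-37369/2) = I*√74738/2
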